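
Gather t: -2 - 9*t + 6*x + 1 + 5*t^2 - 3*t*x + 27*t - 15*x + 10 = 5*t^2 + t*(18 - 3*x) - 9*x + 9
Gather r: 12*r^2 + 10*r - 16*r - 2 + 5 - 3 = 12*r^2 - 6*r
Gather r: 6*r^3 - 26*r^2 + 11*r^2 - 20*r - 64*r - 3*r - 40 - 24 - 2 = 6*r^3 - 15*r^2 - 87*r - 66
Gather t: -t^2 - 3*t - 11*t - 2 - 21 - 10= -t^2 - 14*t - 33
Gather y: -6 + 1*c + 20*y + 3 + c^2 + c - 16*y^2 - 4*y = c^2 + 2*c - 16*y^2 + 16*y - 3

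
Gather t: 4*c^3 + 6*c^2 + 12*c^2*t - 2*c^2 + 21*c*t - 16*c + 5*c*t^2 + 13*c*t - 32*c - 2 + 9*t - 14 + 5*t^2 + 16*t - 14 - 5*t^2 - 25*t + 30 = 4*c^3 + 4*c^2 + 5*c*t^2 - 48*c + t*(12*c^2 + 34*c)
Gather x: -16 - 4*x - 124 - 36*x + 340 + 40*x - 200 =0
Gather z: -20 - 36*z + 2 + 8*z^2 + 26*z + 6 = 8*z^2 - 10*z - 12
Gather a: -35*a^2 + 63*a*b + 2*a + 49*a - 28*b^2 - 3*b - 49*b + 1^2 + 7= -35*a^2 + a*(63*b + 51) - 28*b^2 - 52*b + 8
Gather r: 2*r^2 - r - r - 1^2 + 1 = 2*r^2 - 2*r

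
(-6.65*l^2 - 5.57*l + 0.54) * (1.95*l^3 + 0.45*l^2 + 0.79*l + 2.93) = -12.9675*l^5 - 13.854*l^4 - 6.707*l^3 - 23.6418*l^2 - 15.8935*l + 1.5822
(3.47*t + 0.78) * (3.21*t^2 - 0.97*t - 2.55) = 11.1387*t^3 - 0.8621*t^2 - 9.6051*t - 1.989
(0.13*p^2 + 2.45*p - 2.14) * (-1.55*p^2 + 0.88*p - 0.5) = -0.2015*p^4 - 3.6831*p^3 + 5.408*p^2 - 3.1082*p + 1.07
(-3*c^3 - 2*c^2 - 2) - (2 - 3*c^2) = -3*c^3 + c^2 - 4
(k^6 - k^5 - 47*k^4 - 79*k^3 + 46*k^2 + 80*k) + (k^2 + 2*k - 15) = k^6 - k^5 - 47*k^4 - 79*k^3 + 47*k^2 + 82*k - 15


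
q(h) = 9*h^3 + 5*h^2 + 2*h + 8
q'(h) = 27*h^2 + 10*h + 2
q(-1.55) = -16.60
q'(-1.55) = 51.37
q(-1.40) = -9.70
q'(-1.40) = 40.92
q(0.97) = 22.86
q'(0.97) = 37.10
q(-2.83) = -161.60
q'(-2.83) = 189.94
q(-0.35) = 7.53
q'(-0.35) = 1.81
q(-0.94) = 3.06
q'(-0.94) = 16.46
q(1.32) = 40.05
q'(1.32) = 62.24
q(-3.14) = -227.61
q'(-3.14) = 236.81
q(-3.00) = -196.00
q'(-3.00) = 215.00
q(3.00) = 302.00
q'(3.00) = 275.00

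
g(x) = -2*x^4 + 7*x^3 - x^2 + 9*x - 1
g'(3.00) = -24.00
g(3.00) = 44.00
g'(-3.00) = 420.00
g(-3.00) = -388.00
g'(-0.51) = 16.54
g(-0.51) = -6.91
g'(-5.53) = 2015.16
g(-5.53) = -3135.52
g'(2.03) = 24.56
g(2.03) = 37.74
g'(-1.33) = 67.63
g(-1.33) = -37.47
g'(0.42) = 11.27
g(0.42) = 3.06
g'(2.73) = -2.72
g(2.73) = 47.45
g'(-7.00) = 3796.00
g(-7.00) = -7316.00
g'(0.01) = 8.98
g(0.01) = -0.91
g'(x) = -8*x^3 + 21*x^2 - 2*x + 9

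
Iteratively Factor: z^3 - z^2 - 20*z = (z)*(z^2 - z - 20) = z*(z + 4)*(z - 5)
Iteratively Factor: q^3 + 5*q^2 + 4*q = (q + 1)*(q^2 + 4*q) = (q + 1)*(q + 4)*(q)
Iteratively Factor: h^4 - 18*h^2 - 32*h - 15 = (h + 1)*(h^3 - h^2 - 17*h - 15) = (h - 5)*(h + 1)*(h^2 + 4*h + 3) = (h - 5)*(h + 1)*(h + 3)*(h + 1)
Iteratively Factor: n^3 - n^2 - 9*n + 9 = (n - 3)*(n^2 + 2*n - 3) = (n - 3)*(n - 1)*(n + 3)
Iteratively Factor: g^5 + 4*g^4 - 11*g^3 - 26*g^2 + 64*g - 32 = (g + 4)*(g^4 - 11*g^2 + 18*g - 8) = (g + 4)^2*(g^3 - 4*g^2 + 5*g - 2) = (g - 1)*(g + 4)^2*(g^2 - 3*g + 2) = (g - 1)^2*(g + 4)^2*(g - 2)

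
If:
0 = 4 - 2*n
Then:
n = 2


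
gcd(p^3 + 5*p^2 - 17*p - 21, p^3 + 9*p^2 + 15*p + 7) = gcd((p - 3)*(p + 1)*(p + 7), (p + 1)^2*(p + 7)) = p^2 + 8*p + 7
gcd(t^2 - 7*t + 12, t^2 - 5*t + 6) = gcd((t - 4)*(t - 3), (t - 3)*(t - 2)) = t - 3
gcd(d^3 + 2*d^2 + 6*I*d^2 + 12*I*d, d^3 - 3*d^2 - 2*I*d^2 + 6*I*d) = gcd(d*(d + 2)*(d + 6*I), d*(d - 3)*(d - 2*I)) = d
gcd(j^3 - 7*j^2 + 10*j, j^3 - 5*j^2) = j^2 - 5*j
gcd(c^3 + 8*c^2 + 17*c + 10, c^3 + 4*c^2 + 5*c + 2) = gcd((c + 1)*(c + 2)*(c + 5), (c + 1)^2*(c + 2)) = c^2 + 3*c + 2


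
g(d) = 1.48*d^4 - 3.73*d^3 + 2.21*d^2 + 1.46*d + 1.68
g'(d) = 5.92*d^3 - 11.19*d^2 + 4.42*d + 1.46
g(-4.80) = 1243.74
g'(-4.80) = -932.28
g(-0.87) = 5.39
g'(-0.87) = -14.75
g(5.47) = 790.30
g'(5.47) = 659.73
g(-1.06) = 8.93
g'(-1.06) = -22.85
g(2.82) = 33.32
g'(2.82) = 57.70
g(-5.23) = 1695.40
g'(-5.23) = -1174.63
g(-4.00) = 648.80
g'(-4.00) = -574.14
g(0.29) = 2.21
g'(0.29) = 1.95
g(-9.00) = 12597.00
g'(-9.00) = -5260.39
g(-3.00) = 237.78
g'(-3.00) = -272.35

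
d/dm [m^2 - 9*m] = 2*m - 9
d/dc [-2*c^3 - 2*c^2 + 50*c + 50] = -6*c^2 - 4*c + 50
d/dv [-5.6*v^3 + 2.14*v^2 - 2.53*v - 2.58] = -16.8*v^2 + 4.28*v - 2.53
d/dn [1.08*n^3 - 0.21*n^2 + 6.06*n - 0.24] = 3.24*n^2 - 0.42*n + 6.06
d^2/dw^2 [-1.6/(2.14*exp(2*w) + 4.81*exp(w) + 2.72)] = (-1.6*(4.28*exp(w) + 4.81)*(8.56*exp(w) + 9.62)*exp(w) + (13.696*exp(w) + 7.696)*(2.14*exp(2*w) + 4.81*exp(w) + 2.72))*exp(w)/(2.14*exp(2*w) + 4.81*exp(w) + 2.72)^3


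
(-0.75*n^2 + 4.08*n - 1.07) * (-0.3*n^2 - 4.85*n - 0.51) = 0.225*n^4 + 2.4135*n^3 - 19.0845*n^2 + 3.1087*n + 0.5457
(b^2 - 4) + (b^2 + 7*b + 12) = 2*b^2 + 7*b + 8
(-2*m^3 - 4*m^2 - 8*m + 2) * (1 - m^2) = 2*m^5 + 4*m^4 + 6*m^3 - 6*m^2 - 8*m + 2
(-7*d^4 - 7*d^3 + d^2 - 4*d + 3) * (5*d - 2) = -35*d^5 - 21*d^4 + 19*d^3 - 22*d^2 + 23*d - 6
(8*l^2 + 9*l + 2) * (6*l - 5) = 48*l^3 + 14*l^2 - 33*l - 10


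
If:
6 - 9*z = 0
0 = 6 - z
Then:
No Solution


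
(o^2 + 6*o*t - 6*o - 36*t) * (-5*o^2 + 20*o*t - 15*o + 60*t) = -5*o^4 - 10*o^3*t + 15*o^3 + 120*o^2*t^2 + 30*o^2*t + 90*o^2 - 360*o*t^2 + 180*o*t - 2160*t^2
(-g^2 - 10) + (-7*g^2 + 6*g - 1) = -8*g^2 + 6*g - 11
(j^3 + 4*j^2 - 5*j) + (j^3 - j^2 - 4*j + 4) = 2*j^3 + 3*j^2 - 9*j + 4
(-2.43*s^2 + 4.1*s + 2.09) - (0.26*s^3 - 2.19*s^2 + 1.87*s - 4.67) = -0.26*s^3 - 0.24*s^2 + 2.23*s + 6.76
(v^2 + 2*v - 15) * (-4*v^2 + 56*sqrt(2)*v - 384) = -4*v^4 - 8*v^3 + 56*sqrt(2)*v^3 - 324*v^2 + 112*sqrt(2)*v^2 - 840*sqrt(2)*v - 768*v + 5760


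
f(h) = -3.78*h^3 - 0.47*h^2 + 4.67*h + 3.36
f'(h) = -11.34*h^2 - 0.94*h + 4.67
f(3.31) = -123.41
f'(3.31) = -122.68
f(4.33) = -292.10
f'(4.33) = -212.01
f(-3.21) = 108.55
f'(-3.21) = -109.16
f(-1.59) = 9.94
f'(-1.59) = -22.50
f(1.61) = -6.11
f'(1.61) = -26.24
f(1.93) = -16.55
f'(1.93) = -39.38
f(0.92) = 4.32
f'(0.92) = -5.79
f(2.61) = -54.86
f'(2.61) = -75.03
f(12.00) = -6540.12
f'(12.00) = -1639.57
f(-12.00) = 6411.48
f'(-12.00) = -1617.01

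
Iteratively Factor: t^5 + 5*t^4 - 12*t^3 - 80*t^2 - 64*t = (t - 4)*(t^4 + 9*t^3 + 24*t^2 + 16*t) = t*(t - 4)*(t^3 + 9*t^2 + 24*t + 16) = t*(t - 4)*(t + 4)*(t^2 + 5*t + 4) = t*(t - 4)*(t + 1)*(t + 4)*(t + 4)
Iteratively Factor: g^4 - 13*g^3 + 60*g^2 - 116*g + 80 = (g - 2)*(g^3 - 11*g^2 + 38*g - 40) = (g - 2)^2*(g^2 - 9*g + 20) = (g - 4)*(g - 2)^2*(g - 5)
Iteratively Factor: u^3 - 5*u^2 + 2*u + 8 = (u - 4)*(u^2 - u - 2) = (u - 4)*(u - 2)*(u + 1)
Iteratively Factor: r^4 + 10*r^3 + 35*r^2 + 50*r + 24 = (r + 3)*(r^3 + 7*r^2 + 14*r + 8) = (r + 3)*(r + 4)*(r^2 + 3*r + 2) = (r + 1)*(r + 3)*(r + 4)*(r + 2)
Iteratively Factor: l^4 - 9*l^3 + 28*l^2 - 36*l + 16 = (l - 2)*(l^3 - 7*l^2 + 14*l - 8) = (l - 4)*(l - 2)*(l^2 - 3*l + 2) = (l - 4)*(l - 2)^2*(l - 1)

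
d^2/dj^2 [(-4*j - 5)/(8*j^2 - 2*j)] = (-64*j^3 - 240*j^2 + 60*j - 5)/(j^3*(64*j^3 - 48*j^2 + 12*j - 1))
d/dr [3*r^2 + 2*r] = 6*r + 2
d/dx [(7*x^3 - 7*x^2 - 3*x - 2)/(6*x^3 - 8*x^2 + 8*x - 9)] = (-14*x^4 + 148*x^3 - 233*x^2 + 94*x + 43)/(36*x^6 - 96*x^5 + 160*x^4 - 236*x^3 + 208*x^2 - 144*x + 81)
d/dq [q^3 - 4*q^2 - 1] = q*(3*q - 8)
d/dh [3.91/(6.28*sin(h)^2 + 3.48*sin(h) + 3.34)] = -(49.1096*sin(h) + 13.6068)*cos(h)/(6.28*sin(h)^2 + 3.48*sin(h) + 3.34)^2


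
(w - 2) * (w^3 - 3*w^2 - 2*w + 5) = w^4 - 5*w^3 + 4*w^2 + 9*w - 10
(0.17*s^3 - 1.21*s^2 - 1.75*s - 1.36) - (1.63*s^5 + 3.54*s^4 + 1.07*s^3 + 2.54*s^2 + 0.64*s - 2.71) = -1.63*s^5 - 3.54*s^4 - 0.9*s^3 - 3.75*s^2 - 2.39*s + 1.35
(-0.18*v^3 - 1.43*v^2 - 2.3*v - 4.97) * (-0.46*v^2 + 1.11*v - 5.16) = 0.0828*v^5 + 0.458*v^4 + 0.3995*v^3 + 7.112*v^2 + 6.3513*v + 25.6452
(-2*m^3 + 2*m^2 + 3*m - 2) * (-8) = 16*m^3 - 16*m^2 - 24*m + 16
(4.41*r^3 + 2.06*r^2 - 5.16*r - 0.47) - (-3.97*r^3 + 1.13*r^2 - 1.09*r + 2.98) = 8.38*r^3 + 0.93*r^2 - 4.07*r - 3.45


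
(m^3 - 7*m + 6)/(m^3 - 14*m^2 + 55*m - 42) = (m^2 + m - 6)/(m^2 - 13*m + 42)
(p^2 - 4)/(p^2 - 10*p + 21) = (p^2 - 4)/(p^2 - 10*p + 21)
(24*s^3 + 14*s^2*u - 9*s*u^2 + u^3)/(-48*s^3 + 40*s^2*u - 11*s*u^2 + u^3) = (-6*s^2 - 5*s*u + u^2)/(12*s^2 - 7*s*u + u^2)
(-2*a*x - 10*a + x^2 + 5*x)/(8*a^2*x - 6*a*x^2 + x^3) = (x + 5)/(x*(-4*a + x))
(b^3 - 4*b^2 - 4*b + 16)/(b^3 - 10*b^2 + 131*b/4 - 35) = 4*(b^2 - 4)/(4*b^2 - 24*b + 35)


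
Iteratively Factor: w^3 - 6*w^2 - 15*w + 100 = (w + 4)*(w^2 - 10*w + 25) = (w - 5)*(w + 4)*(w - 5)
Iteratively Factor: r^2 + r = (r)*(r + 1)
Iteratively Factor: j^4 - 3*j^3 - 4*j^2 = (j - 4)*(j^3 + j^2) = (j - 4)*(j + 1)*(j^2) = j*(j - 4)*(j + 1)*(j)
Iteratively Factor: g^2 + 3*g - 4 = (g + 4)*(g - 1)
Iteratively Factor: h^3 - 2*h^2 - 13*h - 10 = (h + 2)*(h^2 - 4*h - 5) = (h - 5)*(h + 2)*(h + 1)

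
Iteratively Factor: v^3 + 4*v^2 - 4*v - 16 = (v - 2)*(v^2 + 6*v + 8) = (v - 2)*(v + 2)*(v + 4)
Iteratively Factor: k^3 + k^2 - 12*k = (k)*(k^2 + k - 12) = k*(k + 4)*(k - 3)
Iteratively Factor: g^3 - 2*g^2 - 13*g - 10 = (g + 2)*(g^2 - 4*g - 5) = (g - 5)*(g + 2)*(g + 1)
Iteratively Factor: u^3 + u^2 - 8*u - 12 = (u + 2)*(u^2 - u - 6) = (u - 3)*(u + 2)*(u + 2)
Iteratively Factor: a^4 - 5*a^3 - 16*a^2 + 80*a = (a - 5)*(a^3 - 16*a) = (a - 5)*(a - 4)*(a^2 + 4*a) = (a - 5)*(a - 4)*(a + 4)*(a)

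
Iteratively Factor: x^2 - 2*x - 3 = (x - 3)*(x + 1)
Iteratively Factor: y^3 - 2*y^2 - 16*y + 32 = (y + 4)*(y^2 - 6*y + 8) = (y - 2)*(y + 4)*(y - 4)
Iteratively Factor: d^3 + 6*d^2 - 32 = (d + 4)*(d^2 + 2*d - 8) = (d + 4)^2*(d - 2)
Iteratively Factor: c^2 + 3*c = (c + 3)*(c)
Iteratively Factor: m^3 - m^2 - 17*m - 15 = (m + 1)*(m^2 - 2*m - 15) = (m - 5)*(m + 1)*(m + 3)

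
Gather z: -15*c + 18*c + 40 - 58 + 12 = 3*c - 6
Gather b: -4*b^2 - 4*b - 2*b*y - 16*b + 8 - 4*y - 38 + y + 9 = -4*b^2 + b*(-2*y - 20) - 3*y - 21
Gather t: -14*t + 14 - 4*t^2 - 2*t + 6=-4*t^2 - 16*t + 20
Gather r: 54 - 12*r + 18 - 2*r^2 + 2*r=-2*r^2 - 10*r + 72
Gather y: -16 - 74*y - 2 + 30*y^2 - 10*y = 30*y^2 - 84*y - 18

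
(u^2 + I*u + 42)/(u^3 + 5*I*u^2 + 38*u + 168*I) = 1/(u + 4*I)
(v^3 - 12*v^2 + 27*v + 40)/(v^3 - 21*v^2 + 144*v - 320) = (v + 1)/(v - 8)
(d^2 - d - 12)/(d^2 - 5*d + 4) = (d + 3)/(d - 1)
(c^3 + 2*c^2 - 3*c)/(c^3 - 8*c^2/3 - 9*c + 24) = 3*c*(c - 1)/(3*c^2 - 17*c + 24)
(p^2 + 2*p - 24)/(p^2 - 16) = (p + 6)/(p + 4)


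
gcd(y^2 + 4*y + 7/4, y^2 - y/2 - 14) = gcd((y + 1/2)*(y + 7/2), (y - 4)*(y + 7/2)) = y + 7/2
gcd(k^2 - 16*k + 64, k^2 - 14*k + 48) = k - 8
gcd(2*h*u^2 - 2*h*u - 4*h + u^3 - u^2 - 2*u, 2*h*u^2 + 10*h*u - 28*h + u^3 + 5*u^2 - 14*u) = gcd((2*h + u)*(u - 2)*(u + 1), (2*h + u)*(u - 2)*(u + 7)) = 2*h*u - 4*h + u^2 - 2*u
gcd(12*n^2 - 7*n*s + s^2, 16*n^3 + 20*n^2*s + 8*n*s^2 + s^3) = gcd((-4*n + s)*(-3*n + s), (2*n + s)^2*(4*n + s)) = 1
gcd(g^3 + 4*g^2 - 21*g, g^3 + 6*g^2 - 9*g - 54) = g - 3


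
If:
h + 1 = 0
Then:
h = -1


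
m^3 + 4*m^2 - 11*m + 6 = (m - 1)^2*(m + 6)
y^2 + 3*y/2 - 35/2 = (y - 7/2)*(y + 5)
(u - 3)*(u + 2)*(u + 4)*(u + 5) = u^4 + 8*u^3 + 5*u^2 - 74*u - 120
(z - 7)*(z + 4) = z^2 - 3*z - 28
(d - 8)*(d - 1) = d^2 - 9*d + 8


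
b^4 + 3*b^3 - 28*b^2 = b^2*(b - 4)*(b + 7)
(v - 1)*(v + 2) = v^2 + v - 2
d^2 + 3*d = d*(d + 3)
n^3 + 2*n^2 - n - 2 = (n - 1)*(n + 1)*(n + 2)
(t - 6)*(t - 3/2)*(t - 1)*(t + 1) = t^4 - 15*t^3/2 + 8*t^2 + 15*t/2 - 9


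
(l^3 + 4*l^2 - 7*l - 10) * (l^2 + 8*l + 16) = l^5 + 12*l^4 + 41*l^3 - 2*l^2 - 192*l - 160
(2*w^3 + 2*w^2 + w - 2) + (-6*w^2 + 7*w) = 2*w^3 - 4*w^2 + 8*w - 2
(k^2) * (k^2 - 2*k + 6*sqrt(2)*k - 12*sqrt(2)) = k^4 - 2*k^3 + 6*sqrt(2)*k^3 - 12*sqrt(2)*k^2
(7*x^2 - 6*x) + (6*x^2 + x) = 13*x^2 - 5*x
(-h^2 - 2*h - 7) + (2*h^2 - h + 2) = h^2 - 3*h - 5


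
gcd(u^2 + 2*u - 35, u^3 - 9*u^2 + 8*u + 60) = u - 5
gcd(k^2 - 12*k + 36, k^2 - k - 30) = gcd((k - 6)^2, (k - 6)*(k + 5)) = k - 6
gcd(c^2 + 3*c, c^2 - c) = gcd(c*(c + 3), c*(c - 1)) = c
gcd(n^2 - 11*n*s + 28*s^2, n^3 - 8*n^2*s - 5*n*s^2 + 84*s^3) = n^2 - 11*n*s + 28*s^2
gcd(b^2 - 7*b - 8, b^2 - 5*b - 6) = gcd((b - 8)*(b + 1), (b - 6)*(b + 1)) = b + 1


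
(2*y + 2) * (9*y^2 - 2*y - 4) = 18*y^3 + 14*y^2 - 12*y - 8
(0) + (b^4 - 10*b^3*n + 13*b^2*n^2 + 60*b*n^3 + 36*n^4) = b^4 - 10*b^3*n + 13*b^2*n^2 + 60*b*n^3 + 36*n^4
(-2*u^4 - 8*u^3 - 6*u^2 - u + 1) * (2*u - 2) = -4*u^5 - 12*u^4 + 4*u^3 + 10*u^2 + 4*u - 2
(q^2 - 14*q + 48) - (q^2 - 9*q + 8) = 40 - 5*q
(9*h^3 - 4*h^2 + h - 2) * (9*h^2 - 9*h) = 81*h^5 - 117*h^4 + 45*h^3 - 27*h^2 + 18*h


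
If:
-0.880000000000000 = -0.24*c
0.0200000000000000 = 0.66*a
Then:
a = 0.03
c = 3.67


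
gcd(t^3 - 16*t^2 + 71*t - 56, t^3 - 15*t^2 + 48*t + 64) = t - 8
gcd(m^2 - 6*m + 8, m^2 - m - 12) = m - 4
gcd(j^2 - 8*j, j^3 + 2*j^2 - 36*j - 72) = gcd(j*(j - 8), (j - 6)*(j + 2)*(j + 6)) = 1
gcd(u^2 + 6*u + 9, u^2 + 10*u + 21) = u + 3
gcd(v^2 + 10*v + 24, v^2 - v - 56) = 1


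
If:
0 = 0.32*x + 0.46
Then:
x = -1.44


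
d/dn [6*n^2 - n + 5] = 12*n - 1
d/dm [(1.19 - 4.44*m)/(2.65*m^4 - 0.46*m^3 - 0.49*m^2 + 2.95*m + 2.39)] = (35.298*m^4 - 16.6988*m^3 - 0.5334*m^2 + 1.1662*m - 14.1221)/(7.0225*m^8 - 2.438*m^7 - 2.3854*m^6 + 16.0858*m^5 + 10.1931*m^4 - 5.0898*m^3 + 6.3603*m^2 + 14.101*m + 5.7121)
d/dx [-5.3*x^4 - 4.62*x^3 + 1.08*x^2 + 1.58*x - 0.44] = -21.2*x^3 - 13.86*x^2 + 2.16*x + 1.58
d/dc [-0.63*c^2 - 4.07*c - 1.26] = -1.26*c - 4.07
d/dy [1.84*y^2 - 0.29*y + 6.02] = 3.68*y - 0.29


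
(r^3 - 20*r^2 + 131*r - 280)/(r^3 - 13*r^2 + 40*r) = (r - 7)/r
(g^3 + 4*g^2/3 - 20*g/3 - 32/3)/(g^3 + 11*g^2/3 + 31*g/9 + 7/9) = 3*(3*g^3 + 4*g^2 - 20*g - 32)/(9*g^3 + 33*g^2 + 31*g + 7)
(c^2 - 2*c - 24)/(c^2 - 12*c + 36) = (c + 4)/(c - 6)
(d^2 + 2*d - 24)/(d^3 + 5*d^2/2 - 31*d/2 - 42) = 2*(d + 6)/(2*d^2 + 13*d + 21)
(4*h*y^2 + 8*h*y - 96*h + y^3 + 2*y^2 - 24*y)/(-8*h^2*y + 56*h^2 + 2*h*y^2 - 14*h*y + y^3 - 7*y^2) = (y^2 + 2*y - 24)/(-2*h*y + 14*h + y^2 - 7*y)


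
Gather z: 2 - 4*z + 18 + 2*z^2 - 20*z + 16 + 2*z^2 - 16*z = 4*z^2 - 40*z + 36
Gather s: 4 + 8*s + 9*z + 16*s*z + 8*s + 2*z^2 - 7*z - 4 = s*(16*z + 16) + 2*z^2 + 2*z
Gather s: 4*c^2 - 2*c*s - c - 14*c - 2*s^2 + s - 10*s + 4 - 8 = 4*c^2 - 15*c - 2*s^2 + s*(-2*c - 9) - 4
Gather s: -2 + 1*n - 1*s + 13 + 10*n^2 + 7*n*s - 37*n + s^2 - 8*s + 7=10*n^2 - 36*n + s^2 + s*(7*n - 9) + 18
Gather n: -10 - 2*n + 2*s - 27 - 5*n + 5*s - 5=-7*n + 7*s - 42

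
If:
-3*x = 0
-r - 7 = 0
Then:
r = -7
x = 0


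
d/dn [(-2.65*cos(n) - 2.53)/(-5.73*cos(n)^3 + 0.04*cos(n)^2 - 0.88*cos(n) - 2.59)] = (30.369*cos(n)^3 + 43.3847*cos(n)^2 - 0.2024*cos(n) - 4.6371)*sin(n)/(32.8329*cos(n)^6 - 0.4584*cos(n)^5 + 10.0864*cos(n)^4 + 29.611*cos(n)^3 + 0.5672*cos(n)^2 + 4.5584*cos(n) + 6.7081)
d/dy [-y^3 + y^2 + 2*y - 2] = -3*y^2 + 2*y + 2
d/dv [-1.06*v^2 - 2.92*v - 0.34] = -2.12*v - 2.92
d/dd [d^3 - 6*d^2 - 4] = 3*d*(d - 4)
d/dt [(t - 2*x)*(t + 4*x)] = 2*t + 2*x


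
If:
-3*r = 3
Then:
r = -1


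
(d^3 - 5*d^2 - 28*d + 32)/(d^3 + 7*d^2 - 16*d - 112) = (d^2 - 9*d + 8)/(d^2 + 3*d - 28)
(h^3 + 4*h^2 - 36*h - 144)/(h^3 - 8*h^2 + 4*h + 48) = (h^2 + 10*h + 24)/(h^2 - 2*h - 8)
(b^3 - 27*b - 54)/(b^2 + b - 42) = (b^2 + 6*b + 9)/(b + 7)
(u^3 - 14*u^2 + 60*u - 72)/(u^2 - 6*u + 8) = (u^2 - 12*u + 36)/(u - 4)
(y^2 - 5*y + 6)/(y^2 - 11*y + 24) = (y - 2)/(y - 8)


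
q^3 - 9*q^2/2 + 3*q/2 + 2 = (q - 4)*(q - 1)*(q + 1/2)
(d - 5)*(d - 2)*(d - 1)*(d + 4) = d^4 - 4*d^3 - 15*d^2 + 58*d - 40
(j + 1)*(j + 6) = j^2 + 7*j + 6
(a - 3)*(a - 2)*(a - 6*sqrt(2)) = a^3 - 6*sqrt(2)*a^2 - 5*a^2 + 6*a + 30*sqrt(2)*a - 36*sqrt(2)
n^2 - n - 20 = (n - 5)*(n + 4)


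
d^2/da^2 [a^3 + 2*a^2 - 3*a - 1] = 6*a + 4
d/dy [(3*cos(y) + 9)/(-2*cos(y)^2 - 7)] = 3*(-12*cos(y) - cos(2*y) + 6)*sin(y)/(cos(2*y) + 8)^2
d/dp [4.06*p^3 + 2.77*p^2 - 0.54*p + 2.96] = 12.18*p^2 + 5.54*p - 0.54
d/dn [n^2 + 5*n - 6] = 2*n + 5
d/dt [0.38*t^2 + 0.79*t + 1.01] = 0.76*t + 0.79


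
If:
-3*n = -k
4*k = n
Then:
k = 0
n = 0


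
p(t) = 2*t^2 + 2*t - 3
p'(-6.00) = -22.00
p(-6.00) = 57.00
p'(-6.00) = -22.00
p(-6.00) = 57.00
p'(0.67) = 4.68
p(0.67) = -0.76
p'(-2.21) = -6.84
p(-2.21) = 2.35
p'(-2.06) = -6.24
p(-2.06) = 1.37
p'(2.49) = 11.96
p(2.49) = 14.38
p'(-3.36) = -11.44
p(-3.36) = 12.86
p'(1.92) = 9.68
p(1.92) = 8.21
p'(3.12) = 14.48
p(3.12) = 22.71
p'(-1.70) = -4.80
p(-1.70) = -0.62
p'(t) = 4*t + 2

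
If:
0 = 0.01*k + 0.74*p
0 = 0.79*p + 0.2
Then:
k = 18.73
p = -0.25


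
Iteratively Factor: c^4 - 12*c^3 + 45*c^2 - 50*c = (c)*(c^3 - 12*c^2 + 45*c - 50) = c*(c - 5)*(c^2 - 7*c + 10) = c*(c - 5)^2*(c - 2)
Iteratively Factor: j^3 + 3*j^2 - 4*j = (j + 4)*(j^2 - j) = j*(j + 4)*(j - 1)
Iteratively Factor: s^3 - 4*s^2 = (s - 4)*(s^2) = s*(s - 4)*(s)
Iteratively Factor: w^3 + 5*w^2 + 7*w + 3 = (w + 1)*(w^2 + 4*w + 3) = (w + 1)*(w + 3)*(w + 1)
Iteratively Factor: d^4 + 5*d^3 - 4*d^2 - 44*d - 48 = (d + 2)*(d^3 + 3*d^2 - 10*d - 24) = (d + 2)^2*(d^2 + d - 12) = (d - 3)*(d + 2)^2*(d + 4)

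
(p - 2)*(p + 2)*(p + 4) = p^3 + 4*p^2 - 4*p - 16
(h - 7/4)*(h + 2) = h^2 + h/4 - 7/2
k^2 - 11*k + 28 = (k - 7)*(k - 4)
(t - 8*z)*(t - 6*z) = t^2 - 14*t*z + 48*z^2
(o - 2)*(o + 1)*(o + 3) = o^3 + 2*o^2 - 5*o - 6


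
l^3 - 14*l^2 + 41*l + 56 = (l - 8)*(l - 7)*(l + 1)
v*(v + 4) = v^2 + 4*v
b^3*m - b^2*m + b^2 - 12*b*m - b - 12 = (b - 4)*(b + 3)*(b*m + 1)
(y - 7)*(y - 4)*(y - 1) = y^3 - 12*y^2 + 39*y - 28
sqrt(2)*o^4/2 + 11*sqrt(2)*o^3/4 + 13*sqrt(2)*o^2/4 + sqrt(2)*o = o*(o + 1/2)*(o + 4)*(sqrt(2)*o/2 + sqrt(2)/2)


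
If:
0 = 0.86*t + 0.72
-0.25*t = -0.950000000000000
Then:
No Solution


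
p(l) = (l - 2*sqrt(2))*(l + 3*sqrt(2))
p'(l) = 2*l + sqrt(2)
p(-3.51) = -4.64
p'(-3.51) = -5.61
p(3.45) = 4.78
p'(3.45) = 8.31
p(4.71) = 16.85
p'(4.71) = 10.83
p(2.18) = -4.16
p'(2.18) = 5.77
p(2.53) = -2.02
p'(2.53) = 6.47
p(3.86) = 8.36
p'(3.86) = 9.13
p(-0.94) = -12.45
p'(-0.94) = -0.47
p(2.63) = -1.36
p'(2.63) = 6.67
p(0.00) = -12.00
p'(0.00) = 1.41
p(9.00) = 81.73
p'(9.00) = 19.41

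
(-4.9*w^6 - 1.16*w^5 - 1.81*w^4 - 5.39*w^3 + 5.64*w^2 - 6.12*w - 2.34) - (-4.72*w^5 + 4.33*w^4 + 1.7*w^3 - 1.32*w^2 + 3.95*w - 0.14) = -4.9*w^6 + 3.56*w^5 - 6.14*w^4 - 7.09*w^3 + 6.96*w^2 - 10.07*w - 2.2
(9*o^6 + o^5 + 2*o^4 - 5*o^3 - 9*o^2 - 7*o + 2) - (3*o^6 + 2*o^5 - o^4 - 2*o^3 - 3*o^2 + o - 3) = 6*o^6 - o^5 + 3*o^4 - 3*o^3 - 6*o^2 - 8*o + 5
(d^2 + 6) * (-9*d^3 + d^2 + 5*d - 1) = -9*d^5 + d^4 - 49*d^3 + 5*d^2 + 30*d - 6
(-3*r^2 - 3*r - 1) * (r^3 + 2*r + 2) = -3*r^5 - 3*r^4 - 7*r^3 - 12*r^2 - 8*r - 2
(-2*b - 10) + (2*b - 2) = -12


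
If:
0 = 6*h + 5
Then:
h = -5/6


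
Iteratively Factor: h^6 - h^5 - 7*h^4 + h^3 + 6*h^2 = (h - 1)*(h^5 - 7*h^3 - 6*h^2) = (h - 3)*(h - 1)*(h^4 + 3*h^3 + 2*h^2) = (h - 3)*(h - 1)*(h + 1)*(h^3 + 2*h^2) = h*(h - 3)*(h - 1)*(h + 1)*(h^2 + 2*h) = h*(h - 3)*(h - 1)*(h + 1)*(h + 2)*(h)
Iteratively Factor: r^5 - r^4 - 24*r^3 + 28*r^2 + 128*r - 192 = (r + 3)*(r^4 - 4*r^3 - 12*r^2 + 64*r - 64) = (r - 4)*(r + 3)*(r^3 - 12*r + 16) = (r - 4)*(r - 2)*(r + 3)*(r^2 + 2*r - 8) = (r - 4)*(r - 2)^2*(r + 3)*(r + 4)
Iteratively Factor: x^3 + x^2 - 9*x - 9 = (x + 3)*(x^2 - 2*x - 3) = (x - 3)*(x + 3)*(x + 1)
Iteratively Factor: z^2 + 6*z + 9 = (z + 3)*(z + 3)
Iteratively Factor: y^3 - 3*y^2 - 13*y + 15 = (y + 3)*(y^2 - 6*y + 5) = (y - 1)*(y + 3)*(y - 5)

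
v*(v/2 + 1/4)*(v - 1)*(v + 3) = v^4/2 + 5*v^3/4 - v^2 - 3*v/4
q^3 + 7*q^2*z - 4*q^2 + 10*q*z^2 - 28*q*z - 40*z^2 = (q - 4)*(q + 2*z)*(q + 5*z)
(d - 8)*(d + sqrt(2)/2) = d^2 - 8*d + sqrt(2)*d/2 - 4*sqrt(2)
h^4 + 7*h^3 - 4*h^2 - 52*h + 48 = (h - 2)*(h - 1)*(h + 4)*(h + 6)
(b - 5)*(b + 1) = b^2 - 4*b - 5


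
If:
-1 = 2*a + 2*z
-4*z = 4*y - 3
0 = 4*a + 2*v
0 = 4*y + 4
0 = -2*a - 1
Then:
No Solution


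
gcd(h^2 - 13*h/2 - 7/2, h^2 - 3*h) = 1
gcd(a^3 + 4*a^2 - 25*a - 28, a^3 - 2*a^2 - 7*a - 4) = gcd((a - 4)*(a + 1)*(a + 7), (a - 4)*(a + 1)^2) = a^2 - 3*a - 4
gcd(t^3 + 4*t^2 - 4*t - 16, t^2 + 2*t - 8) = t^2 + 2*t - 8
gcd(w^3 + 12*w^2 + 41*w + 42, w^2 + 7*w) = w + 7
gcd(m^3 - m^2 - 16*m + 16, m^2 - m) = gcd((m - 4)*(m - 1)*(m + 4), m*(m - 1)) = m - 1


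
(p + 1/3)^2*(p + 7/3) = p^3 + 3*p^2 + 5*p/3 + 7/27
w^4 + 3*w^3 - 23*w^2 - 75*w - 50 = (w - 5)*(w + 1)*(w + 2)*(w + 5)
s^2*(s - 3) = s^3 - 3*s^2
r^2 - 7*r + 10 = (r - 5)*(r - 2)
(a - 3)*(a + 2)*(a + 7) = a^3 + 6*a^2 - 13*a - 42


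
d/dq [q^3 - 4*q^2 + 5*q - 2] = 3*q^2 - 8*q + 5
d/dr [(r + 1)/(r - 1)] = -2/(r - 1)^2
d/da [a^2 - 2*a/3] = 2*a - 2/3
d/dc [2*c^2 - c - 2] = 4*c - 1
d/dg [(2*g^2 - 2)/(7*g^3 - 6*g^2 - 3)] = 2*g*(14*g^3 - 12*g^2 - 3*(7*g - 4)*(g^2 - 1) - 6)/(-7*g^3 + 6*g^2 + 3)^2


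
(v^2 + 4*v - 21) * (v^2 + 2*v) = v^4 + 6*v^3 - 13*v^2 - 42*v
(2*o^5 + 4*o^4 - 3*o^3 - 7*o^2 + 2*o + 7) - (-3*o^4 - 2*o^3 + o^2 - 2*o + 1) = 2*o^5 + 7*o^4 - o^3 - 8*o^2 + 4*o + 6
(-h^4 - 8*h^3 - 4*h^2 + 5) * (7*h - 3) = -7*h^5 - 53*h^4 - 4*h^3 + 12*h^2 + 35*h - 15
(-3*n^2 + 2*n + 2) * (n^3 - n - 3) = -3*n^5 + 2*n^4 + 5*n^3 + 7*n^2 - 8*n - 6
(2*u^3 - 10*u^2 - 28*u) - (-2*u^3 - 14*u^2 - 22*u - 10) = 4*u^3 + 4*u^2 - 6*u + 10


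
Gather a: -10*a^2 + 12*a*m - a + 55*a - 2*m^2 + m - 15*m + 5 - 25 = -10*a^2 + a*(12*m + 54) - 2*m^2 - 14*m - 20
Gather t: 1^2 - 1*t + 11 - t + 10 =22 - 2*t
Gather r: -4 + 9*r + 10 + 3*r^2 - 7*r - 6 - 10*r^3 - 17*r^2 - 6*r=-10*r^3 - 14*r^2 - 4*r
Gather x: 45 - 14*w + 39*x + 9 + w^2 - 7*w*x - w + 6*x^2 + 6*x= w^2 - 15*w + 6*x^2 + x*(45 - 7*w) + 54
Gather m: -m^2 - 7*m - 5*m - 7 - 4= -m^2 - 12*m - 11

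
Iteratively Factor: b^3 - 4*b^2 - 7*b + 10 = (b + 2)*(b^2 - 6*b + 5) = (b - 5)*(b + 2)*(b - 1)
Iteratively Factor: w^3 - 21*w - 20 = (w + 1)*(w^2 - w - 20) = (w + 1)*(w + 4)*(w - 5)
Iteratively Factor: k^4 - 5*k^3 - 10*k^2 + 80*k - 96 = (k - 3)*(k^3 - 2*k^2 - 16*k + 32) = (k - 4)*(k - 3)*(k^2 + 2*k - 8) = (k - 4)*(k - 3)*(k - 2)*(k + 4)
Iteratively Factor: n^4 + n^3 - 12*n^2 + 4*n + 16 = (n - 2)*(n^3 + 3*n^2 - 6*n - 8) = (n - 2)*(n + 1)*(n^2 + 2*n - 8) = (n - 2)^2*(n + 1)*(n + 4)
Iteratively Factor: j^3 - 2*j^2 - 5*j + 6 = (j - 3)*(j^2 + j - 2) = (j - 3)*(j + 2)*(j - 1)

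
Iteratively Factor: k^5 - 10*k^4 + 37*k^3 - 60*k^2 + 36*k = (k - 2)*(k^4 - 8*k^3 + 21*k^2 - 18*k) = (k - 3)*(k - 2)*(k^3 - 5*k^2 + 6*k) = k*(k - 3)*(k - 2)*(k^2 - 5*k + 6) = k*(k - 3)^2*(k - 2)*(k - 2)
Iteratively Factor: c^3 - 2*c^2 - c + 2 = (c - 2)*(c^2 - 1) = (c - 2)*(c - 1)*(c + 1)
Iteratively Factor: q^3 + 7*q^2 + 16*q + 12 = (q + 3)*(q^2 + 4*q + 4) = (q + 2)*(q + 3)*(q + 2)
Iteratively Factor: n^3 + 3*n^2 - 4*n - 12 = (n + 2)*(n^2 + n - 6) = (n - 2)*(n + 2)*(n + 3)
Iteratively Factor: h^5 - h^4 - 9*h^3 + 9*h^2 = (h - 3)*(h^4 + 2*h^3 - 3*h^2) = (h - 3)*(h - 1)*(h^3 + 3*h^2) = h*(h - 3)*(h - 1)*(h^2 + 3*h) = h*(h - 3)*(h - 1)*(h + 3)*(h)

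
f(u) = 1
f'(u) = 0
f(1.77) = 1.00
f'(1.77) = 0.00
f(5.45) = 1.00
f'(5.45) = 0.00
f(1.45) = 1.00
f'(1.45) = 0.00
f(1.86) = 1.00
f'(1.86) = 0.00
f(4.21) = 1.00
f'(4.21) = 0.00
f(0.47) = 1.00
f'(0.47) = 0.00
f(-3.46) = 1.00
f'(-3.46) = 0.00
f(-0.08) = 1.00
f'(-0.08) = 0.00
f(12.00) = 1.00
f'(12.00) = 0.00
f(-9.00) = 1.00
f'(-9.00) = 0.00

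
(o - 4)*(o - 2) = o^2 - 6*o + 8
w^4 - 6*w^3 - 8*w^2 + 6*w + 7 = (w - 7)*(w - 1)*(w + 1)^2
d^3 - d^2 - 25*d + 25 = (d - 5)*(d - 1)*(d + 5)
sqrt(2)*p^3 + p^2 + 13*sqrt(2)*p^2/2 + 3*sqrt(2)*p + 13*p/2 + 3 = (p + 6)*(p + sqrt(2)/2)*(sqrt(2)*p + sqrt(2)/2)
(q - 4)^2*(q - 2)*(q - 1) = q^4 - 11*q^3 + 42*q^2 - 64*q + 32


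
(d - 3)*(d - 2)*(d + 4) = d^3 - d^2 - 14*d + 24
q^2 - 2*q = q*(q - 2)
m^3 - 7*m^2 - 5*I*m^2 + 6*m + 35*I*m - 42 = (m - 7)*(m - 6*I)*(m + I)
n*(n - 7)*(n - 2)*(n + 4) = n^4 - 5*n^3 - 22*n^2 + 56*n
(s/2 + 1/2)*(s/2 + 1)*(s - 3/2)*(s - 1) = s^4/4 + s^3/8 - s^2 - s/8 + 3/4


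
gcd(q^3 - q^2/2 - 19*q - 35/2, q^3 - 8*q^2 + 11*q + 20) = q^2 - 4*q - 5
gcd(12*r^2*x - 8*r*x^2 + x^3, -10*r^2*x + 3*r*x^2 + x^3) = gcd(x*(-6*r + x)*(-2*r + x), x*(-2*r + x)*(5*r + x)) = -2*r*x + x^2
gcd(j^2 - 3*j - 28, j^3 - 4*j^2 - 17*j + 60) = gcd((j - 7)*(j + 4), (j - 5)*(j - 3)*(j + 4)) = j + 4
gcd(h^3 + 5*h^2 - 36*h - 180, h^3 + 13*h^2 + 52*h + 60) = h^2 + 11*h + 30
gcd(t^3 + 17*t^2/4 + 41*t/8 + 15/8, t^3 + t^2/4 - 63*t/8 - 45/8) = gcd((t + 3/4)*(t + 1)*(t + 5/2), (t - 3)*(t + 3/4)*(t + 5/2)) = t^2 + 13*t/4 + 15/8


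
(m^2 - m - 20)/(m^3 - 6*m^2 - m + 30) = (m + 4)/(m^2 - m - 6)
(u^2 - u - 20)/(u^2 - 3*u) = (u^2 - u - 20)/(u*(u - 3))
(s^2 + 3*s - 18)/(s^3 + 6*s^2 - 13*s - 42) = (s + 6)/(s^2 + 9*s + 14)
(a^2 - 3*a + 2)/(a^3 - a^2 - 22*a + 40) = (a - 1)/(a^2 + a - 20)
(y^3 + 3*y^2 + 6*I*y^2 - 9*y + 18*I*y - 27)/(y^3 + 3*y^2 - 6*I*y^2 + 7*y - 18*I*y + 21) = (y^2 + 6*I*y - 9)/(y^2 - 6*I*y + 7)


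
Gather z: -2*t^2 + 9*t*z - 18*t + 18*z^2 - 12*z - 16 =-2*t^2 - 18*t + 18*z^2 + z*(9*t - 12) - 16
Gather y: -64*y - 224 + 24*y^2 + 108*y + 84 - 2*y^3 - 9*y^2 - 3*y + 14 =-2*y^3 + 15*y^2 + 41*y - 126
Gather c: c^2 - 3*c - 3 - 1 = c^2 - 3*c - 4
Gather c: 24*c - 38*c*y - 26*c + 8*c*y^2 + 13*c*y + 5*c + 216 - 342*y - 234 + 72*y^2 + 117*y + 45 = c*(8*y^2 - 25*y + 3) + 72*y^2 - 225*y + 27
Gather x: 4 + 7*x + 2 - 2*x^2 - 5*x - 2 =-2*x^2 + 2*x + 4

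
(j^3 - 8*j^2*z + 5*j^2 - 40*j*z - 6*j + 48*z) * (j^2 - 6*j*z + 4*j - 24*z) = j^5 - 14*j^4*z + 9*j^4 + 48*j^3*z^2 - 126*j^3*z + 14*j^3 + 432*j^2*z^2 - 196*j^2*z - 24*j^2 + 672*j*z^2 + 336*j*z - 1152*z^2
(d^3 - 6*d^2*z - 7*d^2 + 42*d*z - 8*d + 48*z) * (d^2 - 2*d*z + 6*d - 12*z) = d^5 - 8*d^4*z - d^4 + 12*d^3*z^2 + 8*d^3*z - 50*d^3 - 12*d^2*z^2 + 400*d^2*z - 48*d^2 - 600*d*z^2 + 384*d*z - 576*z^2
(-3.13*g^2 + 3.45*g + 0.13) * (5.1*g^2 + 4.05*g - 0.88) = -15.963*g^4 + 4.9185*g^3 + 17.3899*g^2 - 2.5095*g - 0.1144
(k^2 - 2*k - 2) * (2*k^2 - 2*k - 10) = 2*k^4 - 6*k^3 - 10*k^2 + 24*k + 20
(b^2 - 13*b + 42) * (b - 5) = b^3 - 18*b^2 + 107*b - 210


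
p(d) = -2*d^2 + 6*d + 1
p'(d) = 6 - 4*d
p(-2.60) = -28.12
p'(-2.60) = 16.40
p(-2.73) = -30.29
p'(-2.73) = 16.92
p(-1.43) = -11.67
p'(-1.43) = 11.72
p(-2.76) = -30.80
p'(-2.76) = 17.04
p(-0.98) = -6.80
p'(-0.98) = 9.92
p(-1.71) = -15.11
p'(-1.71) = 12.84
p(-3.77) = -50.05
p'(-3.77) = 21.08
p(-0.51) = -2.58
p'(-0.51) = 8.04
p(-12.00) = -359.00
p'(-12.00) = 54.00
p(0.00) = 1.00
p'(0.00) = 6.00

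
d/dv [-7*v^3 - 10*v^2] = v*(-21*v - 20)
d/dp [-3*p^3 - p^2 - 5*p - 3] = -9*p^2 - 2*p - 5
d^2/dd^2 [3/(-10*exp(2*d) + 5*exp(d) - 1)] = 15*(-10*(4*exp(d) - 1)^2*exp(d) + (8*exp(d) - 1)*(10*exp(2*d) - 5*exp(d) + 1))*exp(d)/(10*exp(2*d) - 5*exp(d) + 1)^3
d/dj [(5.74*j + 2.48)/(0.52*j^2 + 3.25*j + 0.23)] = (2.9848*j^2 + 18.655*j - (1.04*j + 3.25)*(5.74*j + 2.48) + 1.3202)/(0.52*j^2 + 3.25*j + 0.23)^2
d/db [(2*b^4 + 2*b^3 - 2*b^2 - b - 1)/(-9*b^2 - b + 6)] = (-36*b^5 - 24*b^4 + 44*b^3 + 29*b^2 - 42*b - 7)/(81*b^4 + 18*b^3 - 107*b^2 - 12*b + 36)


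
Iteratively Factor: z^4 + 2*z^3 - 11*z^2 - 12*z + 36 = (z + 3)*(z^3 - z^2 - 8*z + 12) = (z - 2)*(z + 3)*(z^2 + z - 6) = (z - 2)*(z + 3)^2*(z - 2)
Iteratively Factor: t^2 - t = (t)*(t - 1)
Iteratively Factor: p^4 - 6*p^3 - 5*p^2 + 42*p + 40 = (p + 2)*(p^3 - 8*p^2 + 11*p + 20) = (p - 4)*(p + 2)*(p^2 - 4*p - 5) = (p - 4)*(p + 1)*(p + 2)*(p - 5)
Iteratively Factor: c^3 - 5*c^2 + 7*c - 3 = (c - 1)*(c^2 - 4*c + 3) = (c - 1)^2*(c - 3)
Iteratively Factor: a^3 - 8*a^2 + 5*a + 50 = (a + 2)*(a^2 - 10*a + 25) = (a - 5)*(a + 2)*(a - 5)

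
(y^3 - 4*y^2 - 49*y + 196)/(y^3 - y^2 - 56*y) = (y^2 - 11*y + 28)/(y*(y - 8))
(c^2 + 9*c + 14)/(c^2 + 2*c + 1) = (c^2 + 9*c + 14)/(c^2 + 2*c + 1)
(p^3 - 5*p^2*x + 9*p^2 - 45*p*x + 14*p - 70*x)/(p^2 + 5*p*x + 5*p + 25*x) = (p^3 - 5*p^2*x + 9*p^2 - 45*p*x + 14*p - 70*x)/(p^2 + 5*p*x + 5*p + 25*x)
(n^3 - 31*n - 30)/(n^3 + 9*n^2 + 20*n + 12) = (n^2 - n - 30)/(n^2 + 8*n + 12)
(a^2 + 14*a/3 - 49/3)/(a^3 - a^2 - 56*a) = (a - 7/3)/(a*(a - 8))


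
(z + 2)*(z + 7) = z^2 + 9*z + 14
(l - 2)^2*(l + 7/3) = l^3 - 5*l^2/3 - 16*l/3 + 28/3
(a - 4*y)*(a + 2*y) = a^2 - 2*a*y - 8*y^2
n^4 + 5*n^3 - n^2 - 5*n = n*(n - 1)*(n + 1)*(n + 5)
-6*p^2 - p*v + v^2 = (-3*p + v)*(2*p + v)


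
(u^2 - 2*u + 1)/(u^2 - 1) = (u - 1)/(u + 1)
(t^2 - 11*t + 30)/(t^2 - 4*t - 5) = (t - 6)/(t + 1)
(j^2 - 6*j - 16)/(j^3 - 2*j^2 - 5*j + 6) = (j - 8)/(j^2 - 4*j + 3)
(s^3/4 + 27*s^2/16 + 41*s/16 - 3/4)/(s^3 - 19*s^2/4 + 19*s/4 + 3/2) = (4*s^3 + 27*s^2 + 41*s - 12)/(4*(4*s^3 - 19*s^2 + 19*s + 6))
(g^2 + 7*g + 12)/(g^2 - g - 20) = (g + 3)/(g - 5)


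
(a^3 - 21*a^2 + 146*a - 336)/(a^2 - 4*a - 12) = (a^2 - 15*a + 56)/(a + 2)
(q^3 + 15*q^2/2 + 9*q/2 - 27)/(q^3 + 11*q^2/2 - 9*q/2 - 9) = (q + 3)/(q + 1)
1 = 1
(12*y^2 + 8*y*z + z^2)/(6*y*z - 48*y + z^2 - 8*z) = (2*y + z)/(z - 8)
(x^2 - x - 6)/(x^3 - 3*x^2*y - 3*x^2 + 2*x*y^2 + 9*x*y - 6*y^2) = (x + 2)/(x^2 - 3*x*y + 2*y^2)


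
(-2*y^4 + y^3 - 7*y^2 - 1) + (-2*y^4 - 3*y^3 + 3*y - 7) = -4*y^4 - 2*y^3 - 7*y^2 + 3*y - 8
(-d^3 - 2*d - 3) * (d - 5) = -d^4 + 5*d^3 - 2*d^2 + 7*d + 15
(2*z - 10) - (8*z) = -6*z - 10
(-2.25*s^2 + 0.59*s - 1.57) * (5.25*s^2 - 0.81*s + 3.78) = -11.8125*s^4 + 4.92*s^3 - 17.2254*s^2 + 3.5019*s - 5.9346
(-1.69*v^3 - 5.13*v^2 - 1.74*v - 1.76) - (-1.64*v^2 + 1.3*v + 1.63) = -1.69*v^3 - 3.49*v^2 - 3.04*v - 3.39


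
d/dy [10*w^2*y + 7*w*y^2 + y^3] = 10*w^2 + 14*w*y + 3*y^2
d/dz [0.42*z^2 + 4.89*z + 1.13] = 0.84*z + 4.89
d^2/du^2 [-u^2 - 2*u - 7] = -2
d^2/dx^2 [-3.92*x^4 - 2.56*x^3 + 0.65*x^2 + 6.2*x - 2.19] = -47.04*x^2 - 15.36*x + 1.3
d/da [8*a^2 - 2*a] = 16*a - 2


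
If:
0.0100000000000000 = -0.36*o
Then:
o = -0.03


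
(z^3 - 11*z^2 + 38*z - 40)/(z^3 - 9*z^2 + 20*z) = (z - 2)/z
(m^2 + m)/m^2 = (m + 1)/m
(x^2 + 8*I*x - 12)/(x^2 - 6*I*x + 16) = (x + 6*I)/(x - 8*I)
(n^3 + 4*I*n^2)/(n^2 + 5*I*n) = n*(n + 4*I)/(n + 5*I)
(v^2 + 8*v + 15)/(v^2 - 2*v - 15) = (v + 5)/(v - 5)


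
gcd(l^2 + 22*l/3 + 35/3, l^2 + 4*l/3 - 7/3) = l + 7/3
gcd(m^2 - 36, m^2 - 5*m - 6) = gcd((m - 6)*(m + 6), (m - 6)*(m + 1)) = m - 6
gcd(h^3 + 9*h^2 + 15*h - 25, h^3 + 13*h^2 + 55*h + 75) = h^2 + 10*h + 25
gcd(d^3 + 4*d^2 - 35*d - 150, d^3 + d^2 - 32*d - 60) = d^2 - d - 30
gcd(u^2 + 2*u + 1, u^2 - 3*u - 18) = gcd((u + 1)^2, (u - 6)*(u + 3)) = 1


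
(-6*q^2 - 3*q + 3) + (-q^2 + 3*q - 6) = -7*q^2 - 3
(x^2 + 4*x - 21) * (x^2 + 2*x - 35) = x^4 + 6*x^3 - 48*x^2 - 182*x + 735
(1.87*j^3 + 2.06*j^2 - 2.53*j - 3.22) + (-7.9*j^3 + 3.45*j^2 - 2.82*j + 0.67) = -6.03*j^3 + 5.51*j^2 - 5.35*j - 2.55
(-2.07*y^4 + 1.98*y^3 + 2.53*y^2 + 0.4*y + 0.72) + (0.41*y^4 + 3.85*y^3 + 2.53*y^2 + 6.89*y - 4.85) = -1.66*y^4 + 5.83*y^3 + 5.06*y^2 + 7.29*y - 4.13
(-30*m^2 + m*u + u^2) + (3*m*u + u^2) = -30*m^2 + 4*m*u + 2*u^2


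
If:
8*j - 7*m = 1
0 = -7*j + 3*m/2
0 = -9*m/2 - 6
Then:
No Solution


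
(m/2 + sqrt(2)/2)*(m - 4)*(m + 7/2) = m^3/2 - m^2/4 + sqrt(2)*m^2/2 - 7*m - sqrt(2)*m/4 - 7*sqrt(2)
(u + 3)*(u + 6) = u^2 + 9*u + 18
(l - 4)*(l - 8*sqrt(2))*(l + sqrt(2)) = l^3 - 7*sqrt(2)*l^2 - 4*l^2 - 16*l + 28*sqrt(2)*l + 64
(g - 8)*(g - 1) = g^2 - 9*g + 8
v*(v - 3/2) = v^2 - 3*v/2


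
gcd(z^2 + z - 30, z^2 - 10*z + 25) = z - 5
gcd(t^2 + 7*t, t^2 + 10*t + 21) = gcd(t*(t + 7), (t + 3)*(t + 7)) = t + 7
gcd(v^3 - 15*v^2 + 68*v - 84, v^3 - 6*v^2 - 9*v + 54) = v - 6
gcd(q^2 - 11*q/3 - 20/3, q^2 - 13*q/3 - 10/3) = q - 5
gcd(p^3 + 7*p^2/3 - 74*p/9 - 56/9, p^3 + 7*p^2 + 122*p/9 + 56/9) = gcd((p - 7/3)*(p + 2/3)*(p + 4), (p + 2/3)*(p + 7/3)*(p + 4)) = p^2 + 14*p/3 + 8/3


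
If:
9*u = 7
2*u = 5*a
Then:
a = 14/45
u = 7/9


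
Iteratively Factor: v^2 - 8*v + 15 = (v - 3)*(v - 5)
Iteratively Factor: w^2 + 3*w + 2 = (w + 1)*(w + 2)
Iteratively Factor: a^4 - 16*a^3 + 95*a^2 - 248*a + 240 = (a - 5)*(a^3 - 11*a^2 + 40*a - 48) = (a - 5)*(a - 3)*(a^2 - 8*a + 16) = (a - 5)*(a - 4)*(a - 3)*(a - 4)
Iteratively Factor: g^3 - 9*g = (g - 3)*(g^2 + 3*g) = g*(g - 3)*(g + 3)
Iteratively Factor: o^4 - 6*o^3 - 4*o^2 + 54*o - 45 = (o - 1)*(o^3 - 5*o^2 - 9*o + 45) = (o - 5)*(o - 1)*(o^2 - 9) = (o - 5)*(o - 1)*(o + 3)*(o - 3)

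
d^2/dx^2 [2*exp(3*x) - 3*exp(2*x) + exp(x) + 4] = (18*exp(2*x) - 12*exp(x) + 1)*exp(x)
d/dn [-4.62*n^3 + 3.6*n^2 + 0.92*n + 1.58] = -13.86*n^2 + 7.2*n + 0.92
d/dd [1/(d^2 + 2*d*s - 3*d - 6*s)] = (-2*d - 2*s + 3)/(d^2 + 2*d*s - 3*d - 6*s)^2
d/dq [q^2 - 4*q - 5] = 2*q - 4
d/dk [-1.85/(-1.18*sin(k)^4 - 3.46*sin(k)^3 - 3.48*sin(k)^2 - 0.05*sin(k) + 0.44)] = (-19.425*sin(k) + 2.183*sin(3*k) + 9.6015*cos(2*k) - 9.694)*cos(k)/(1.18*sin(k)^4 + 3.46*sin(k)^3 + 3.48*sin(k)^2 + 0.05*sin(k) - 0.44)^2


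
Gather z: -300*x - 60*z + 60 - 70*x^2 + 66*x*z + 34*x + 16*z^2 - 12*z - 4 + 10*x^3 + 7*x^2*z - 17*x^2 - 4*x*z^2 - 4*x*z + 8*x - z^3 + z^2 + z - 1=10*x^3 - 87*x^2 - 258*x - z^3 + z^2*(17 - 4*x) + z*(7*x^2 + 62*x - 71) + 55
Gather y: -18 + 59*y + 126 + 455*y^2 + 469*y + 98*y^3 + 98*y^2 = 98*y^3 + 553*y^2 + 528*y + 108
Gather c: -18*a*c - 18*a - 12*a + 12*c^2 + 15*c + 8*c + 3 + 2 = -30*a + 12*c^2 + c*(23 - 18*a) + 5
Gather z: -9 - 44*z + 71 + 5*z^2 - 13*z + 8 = 5*z^2 - 57*z + 70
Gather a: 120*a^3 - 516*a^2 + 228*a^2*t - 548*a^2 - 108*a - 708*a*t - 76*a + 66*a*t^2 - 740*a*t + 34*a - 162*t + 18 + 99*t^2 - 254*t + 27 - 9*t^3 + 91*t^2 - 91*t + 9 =120*a^3 + a^2*(228*t - 1064) + a*(66*t^2 - 1448*t - 150) - 9*t^3 + 190*t^2 - 507*t + 54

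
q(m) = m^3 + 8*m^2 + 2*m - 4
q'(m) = 3*m^2 + 16*m + 2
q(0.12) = -3.64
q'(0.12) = 3.96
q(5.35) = 388.81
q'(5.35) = 173.47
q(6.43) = 605.47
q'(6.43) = 228.91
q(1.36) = 16.03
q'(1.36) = 29.31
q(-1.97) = 15.46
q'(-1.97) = -17.88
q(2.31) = 55.64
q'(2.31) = 54.97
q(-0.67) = -2.05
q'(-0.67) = -7.37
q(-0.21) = -4.08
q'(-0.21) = -1.23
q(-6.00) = 56.00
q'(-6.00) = 14.00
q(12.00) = 2900.00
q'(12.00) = 626.00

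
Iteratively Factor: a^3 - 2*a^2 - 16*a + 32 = (a - 2)*(a^2 - 16) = (a - 4)*(a - 2)*(a + 4)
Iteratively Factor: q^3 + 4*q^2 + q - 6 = (q + 2)*(q^2 + 2*q - 3) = (q + 2)*(q + 3)*(q - 1)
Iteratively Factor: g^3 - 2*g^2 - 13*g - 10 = (g - 5)*(g^2 + 3*g + 2) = (g - 5)*(g + 2)*(g + 1)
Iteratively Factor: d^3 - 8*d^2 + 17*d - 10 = (d - 5)*(d^2 - 3*d + 2) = (d - 5)*(d - 1)*(d - 2)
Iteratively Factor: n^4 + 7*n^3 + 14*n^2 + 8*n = (n + 4)*(n^3 + 3*n^2 + 2*n) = n*(n + 4)*(n^2 + 3*n + 2) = n*(n + 1)*(n + 4)*(n + 2)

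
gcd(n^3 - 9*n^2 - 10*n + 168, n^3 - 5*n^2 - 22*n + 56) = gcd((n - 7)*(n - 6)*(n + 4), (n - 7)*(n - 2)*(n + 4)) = n^2 - 3*n - 28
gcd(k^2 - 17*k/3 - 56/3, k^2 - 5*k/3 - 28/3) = k + 7/3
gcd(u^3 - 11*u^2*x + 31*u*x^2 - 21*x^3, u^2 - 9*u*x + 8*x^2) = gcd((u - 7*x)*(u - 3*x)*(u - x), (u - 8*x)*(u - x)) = -u + x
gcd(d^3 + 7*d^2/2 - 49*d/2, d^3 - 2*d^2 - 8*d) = d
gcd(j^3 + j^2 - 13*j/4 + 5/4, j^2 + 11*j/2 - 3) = j - 1/2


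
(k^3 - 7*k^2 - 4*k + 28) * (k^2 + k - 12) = k^5 - 6*k^4 - 23*k^3 + 108*k^2 + 76*k - 336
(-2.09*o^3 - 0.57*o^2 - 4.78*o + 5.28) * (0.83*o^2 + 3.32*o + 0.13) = -1.7347*o^5 - 7.4119*o^4 - 6.1315*o^3 - 11.5613*o^2 + 16.9082*o + 0.6864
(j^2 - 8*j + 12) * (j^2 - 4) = j^4 - 8*j^3 + 8*j^2 + 32*j - 48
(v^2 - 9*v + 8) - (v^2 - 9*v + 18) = -10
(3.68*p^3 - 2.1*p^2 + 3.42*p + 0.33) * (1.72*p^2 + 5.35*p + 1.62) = 6.3296*p^5 + 16.076*p^4 + 0.609000000000001*p^3 + 15.4626*p^2 + 7.3059*p + 0.5346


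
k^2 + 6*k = k*(k + 6)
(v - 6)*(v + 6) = v^2 - 36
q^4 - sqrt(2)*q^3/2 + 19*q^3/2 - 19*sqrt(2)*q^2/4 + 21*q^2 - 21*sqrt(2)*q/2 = q*(q + 7/2)*(q + 6)*(q - sqrt(2)/2)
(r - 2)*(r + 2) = r^2 - 4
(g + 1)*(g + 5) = g^2 + 6*g + 5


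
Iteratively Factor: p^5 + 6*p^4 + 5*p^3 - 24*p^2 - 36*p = (p)*(p^4 + 6*p^3 + 5*p^2 - 24*p - 36) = p*(p + 2)*(p^3 + 4*p^2 - 3*p - 18) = p*(p - 2)*(p + 2)*(p^2 + 6*p + 9) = p*(p - 2)*(p + 2)*(p + 3)*(p + 3)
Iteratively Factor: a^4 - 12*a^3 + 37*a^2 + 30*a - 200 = (a - 5)*(a^3 - 7*a^2 + 2*a + 40) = (a - 5)^2*(a^2 - 2*a - 8) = (a - 5)^2*(a - 4)*(a + 2)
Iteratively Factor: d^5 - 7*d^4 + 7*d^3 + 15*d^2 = (d - 5)*(d^4 - 2*d^3 - 3*d^2) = (d - 5)*(d - 3)*(d^3 + d^2) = (d - 5)*(d - 3)*(d + 1)*(d^2) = d*(d - 5)*(d - 3)*(d + 1)*(d)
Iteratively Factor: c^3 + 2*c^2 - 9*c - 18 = (c + 3)*(c^2 - c - 6) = (c + 2)*(c + 3)*(c - 3)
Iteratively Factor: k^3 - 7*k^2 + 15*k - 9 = (k - 3)*(k^2 - 4*k + 3) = (k - 3)*(k - 1)*(k - 3)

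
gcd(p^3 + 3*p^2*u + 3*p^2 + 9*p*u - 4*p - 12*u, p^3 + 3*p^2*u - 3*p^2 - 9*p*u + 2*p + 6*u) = p^2 + 3*p*u - p - 3*u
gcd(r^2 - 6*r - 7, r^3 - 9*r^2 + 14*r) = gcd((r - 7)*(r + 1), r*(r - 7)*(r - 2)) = r - 7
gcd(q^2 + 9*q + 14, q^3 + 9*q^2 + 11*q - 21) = q + 7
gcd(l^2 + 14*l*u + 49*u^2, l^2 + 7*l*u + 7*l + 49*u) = l + 7*u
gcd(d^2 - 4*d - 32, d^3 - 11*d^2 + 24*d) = d - 8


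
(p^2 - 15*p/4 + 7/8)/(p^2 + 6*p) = (8*p^2 - 30*p + 7)/(8*p*(p + 6))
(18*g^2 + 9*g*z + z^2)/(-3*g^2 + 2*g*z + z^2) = (6*g + z)/(-g + z)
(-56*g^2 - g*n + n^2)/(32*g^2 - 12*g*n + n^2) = (-7*g - n)/(4*g - n)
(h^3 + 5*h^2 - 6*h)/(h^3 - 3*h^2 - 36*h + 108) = h*(h - 1)/(h^2 - 9*h + 18)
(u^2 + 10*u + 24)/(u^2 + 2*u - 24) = (u + 4)/(u - 4)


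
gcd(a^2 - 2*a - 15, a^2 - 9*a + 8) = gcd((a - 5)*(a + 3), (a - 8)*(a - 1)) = 1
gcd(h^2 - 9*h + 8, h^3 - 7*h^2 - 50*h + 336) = h - 8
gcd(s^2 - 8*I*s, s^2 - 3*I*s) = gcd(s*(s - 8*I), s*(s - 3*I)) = s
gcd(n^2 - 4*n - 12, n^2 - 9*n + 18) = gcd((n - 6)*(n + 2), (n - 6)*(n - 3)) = n - 6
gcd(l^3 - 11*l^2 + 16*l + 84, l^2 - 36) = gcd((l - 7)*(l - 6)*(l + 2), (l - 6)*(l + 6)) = l - 6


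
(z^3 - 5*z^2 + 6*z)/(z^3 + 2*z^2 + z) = (z^2 - 5*z + 6)/(z^2 + 2*z + 1)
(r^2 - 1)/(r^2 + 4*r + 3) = (r - 1)/(r + 3)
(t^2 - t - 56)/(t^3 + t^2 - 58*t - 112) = 1/(t + 2)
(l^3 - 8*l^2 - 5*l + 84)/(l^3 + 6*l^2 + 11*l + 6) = (l^2 - 11*l + 28)/(l^2 + 3*l + 2)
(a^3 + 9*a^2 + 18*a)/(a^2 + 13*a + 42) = a*(a + 3)/(a + 7)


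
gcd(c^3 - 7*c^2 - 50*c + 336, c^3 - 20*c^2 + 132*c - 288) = c^2 - 14*c + 48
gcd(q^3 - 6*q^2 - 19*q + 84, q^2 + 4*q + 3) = 1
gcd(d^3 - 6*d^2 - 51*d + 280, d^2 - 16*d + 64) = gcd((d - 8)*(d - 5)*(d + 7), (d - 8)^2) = d - 8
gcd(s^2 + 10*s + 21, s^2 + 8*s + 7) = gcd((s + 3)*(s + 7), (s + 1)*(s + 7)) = s + 7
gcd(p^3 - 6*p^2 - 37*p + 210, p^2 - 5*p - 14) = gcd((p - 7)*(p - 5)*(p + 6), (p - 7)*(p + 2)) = p - 7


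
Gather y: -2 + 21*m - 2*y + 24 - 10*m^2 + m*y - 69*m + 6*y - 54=-10*m^2 - 48*m + y*(m + 4) - 32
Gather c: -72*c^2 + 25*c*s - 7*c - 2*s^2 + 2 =-72*c^2 + c*(25*s - 7) - 2*s^2 + 2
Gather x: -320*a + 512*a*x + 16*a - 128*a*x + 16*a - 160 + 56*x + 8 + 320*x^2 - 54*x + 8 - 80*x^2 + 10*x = -288*a + 240*x^2 + x*(384*a + 12) - 144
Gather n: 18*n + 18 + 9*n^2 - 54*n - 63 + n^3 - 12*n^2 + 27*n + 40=n^3 - 3*n^2 - 9*n - 5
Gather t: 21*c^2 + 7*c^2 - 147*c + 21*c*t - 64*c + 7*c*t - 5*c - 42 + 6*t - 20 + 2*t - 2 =28*c^2 - 216*c + t*(28*c + 8) - 64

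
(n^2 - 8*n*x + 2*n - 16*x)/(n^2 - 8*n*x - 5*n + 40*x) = (n + 2)/(n - 5)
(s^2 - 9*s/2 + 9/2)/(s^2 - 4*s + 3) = (s - 3/2)/(s - 1)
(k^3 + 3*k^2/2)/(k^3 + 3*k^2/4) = 2*(2*k + 3)/(4*k + 3)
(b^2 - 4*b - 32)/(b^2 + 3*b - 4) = (b - 8)/(b - 1)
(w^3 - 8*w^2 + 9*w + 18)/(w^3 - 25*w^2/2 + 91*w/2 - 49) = 2*(w^3 - 8*w^2 + 9*w + 18)/(2*w^3 - 25*w^2 + 91*w - 98)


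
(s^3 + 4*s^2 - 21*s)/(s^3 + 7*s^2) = (s - 3)/s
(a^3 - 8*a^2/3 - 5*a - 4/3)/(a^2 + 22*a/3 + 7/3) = (a^2 - 3*a - 4)/(a + 7)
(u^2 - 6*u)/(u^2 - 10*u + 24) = u/(u - 4)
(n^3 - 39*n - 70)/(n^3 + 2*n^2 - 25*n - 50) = (n - 7)/(n - 5)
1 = 1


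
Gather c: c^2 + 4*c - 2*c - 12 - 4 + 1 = c^2 + 2*c - 15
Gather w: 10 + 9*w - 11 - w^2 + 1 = -w^2 + 9*w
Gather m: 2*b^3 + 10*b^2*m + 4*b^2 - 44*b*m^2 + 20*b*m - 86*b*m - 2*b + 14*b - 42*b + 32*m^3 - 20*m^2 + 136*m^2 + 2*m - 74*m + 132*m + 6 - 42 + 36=2*b^3 + 4*b^2 - 30*b + 32*m^3 + m^2*(116 - 44*b) + m*(10*b^2 - 66*b + 60)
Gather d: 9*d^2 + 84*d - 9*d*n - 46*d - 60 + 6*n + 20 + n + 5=9*d^2 + d*(38 - 9*n) + 7*n - 35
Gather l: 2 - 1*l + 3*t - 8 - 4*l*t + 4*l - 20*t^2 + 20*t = l*(3 - 4*t) - 20*t^2 + 23*t - 6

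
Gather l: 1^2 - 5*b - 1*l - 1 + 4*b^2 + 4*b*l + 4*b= 4*b^2 - b + l*(4*b - 1)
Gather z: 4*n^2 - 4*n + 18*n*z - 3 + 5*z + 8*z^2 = 4*n^2 - 4*n + 8*z^2 + z*(18*n + 5) - 3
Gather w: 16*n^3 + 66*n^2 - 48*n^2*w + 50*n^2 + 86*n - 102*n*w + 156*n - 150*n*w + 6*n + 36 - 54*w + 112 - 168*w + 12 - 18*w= 16*n^3 + 116*n^2 + 248*n + w*(-48*n^2 - 252*n - 240) + 160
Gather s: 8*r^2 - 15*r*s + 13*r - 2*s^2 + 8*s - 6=8*r^2 + 13*r - 2*s^2 + s*(8 - 15*r) - 6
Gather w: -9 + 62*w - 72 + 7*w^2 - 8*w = 7*w^2 + 54*w - 81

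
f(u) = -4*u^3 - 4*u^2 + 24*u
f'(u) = -12*u^2 - 8*u + 24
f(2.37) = -18.84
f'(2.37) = -62.36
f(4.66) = -379.80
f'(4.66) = -273.87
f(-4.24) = 131.23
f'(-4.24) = -157.81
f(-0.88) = -21.49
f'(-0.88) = 21.75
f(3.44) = -127.60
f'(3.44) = -145.52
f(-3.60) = 48.38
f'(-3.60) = -102.72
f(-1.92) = -32.51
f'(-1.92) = -4.88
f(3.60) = -152.06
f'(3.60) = -160.32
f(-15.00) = 12240.00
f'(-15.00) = -2556.00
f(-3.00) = 0.00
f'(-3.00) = -60.00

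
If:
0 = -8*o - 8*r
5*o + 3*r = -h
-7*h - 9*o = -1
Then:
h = 2/5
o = -1/5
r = 1/5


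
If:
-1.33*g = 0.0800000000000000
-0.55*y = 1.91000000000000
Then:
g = -0.06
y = -3.47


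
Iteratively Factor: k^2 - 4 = (k + 2)*(k - 2)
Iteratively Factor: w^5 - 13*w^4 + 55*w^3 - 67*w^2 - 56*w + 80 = (w - 1)*(w^4 - 12*w^3 + 43*w^2 - 24*w - 80) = (w - 5)*(w - 1)*(w^3 - 7*w^2 + 8*w + 16) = (w - 5)*(w - 4)*(w - 1)*(w^2 - 3*w - 4) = (w - 5)*(w - 4)*(w - 1)*(w + 1)*(w - 4)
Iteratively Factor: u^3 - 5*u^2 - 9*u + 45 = (u - 3)*(u^2 - 2*u - 15) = (u - 5)*(u - 3)*(u + 3)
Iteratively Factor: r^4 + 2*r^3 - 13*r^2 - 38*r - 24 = (r + 3)*(r^3 - r^2 - 10*r - 8) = (r + 2)*(r + 3)*(r^2 - 3*r - 4) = (r + 1)*(r + 2)*(r + 3)*(r - 4)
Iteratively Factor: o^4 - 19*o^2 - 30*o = (o + 2)*(o^3 - 2*o^2 - 15*o) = (o - 5)*(o + 2)*(o^2 + 3*o) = o*(o - 5)*(o + 2)*(o + 3)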